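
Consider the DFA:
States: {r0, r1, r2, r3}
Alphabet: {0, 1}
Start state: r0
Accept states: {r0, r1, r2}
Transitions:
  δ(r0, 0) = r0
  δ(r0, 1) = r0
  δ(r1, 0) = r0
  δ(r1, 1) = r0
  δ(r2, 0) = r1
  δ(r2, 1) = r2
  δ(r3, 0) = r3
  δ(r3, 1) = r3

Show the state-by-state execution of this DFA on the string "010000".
read '0': r0 → r0
  read '1': r0 → r0
  read '0': r0 → r0
  read '0': r0 → r0
  read '0': r0 → r0
  read '0': r0 → r0
r0 -> r0 -> r0 -> r0 -> r0 -> r0 -> r0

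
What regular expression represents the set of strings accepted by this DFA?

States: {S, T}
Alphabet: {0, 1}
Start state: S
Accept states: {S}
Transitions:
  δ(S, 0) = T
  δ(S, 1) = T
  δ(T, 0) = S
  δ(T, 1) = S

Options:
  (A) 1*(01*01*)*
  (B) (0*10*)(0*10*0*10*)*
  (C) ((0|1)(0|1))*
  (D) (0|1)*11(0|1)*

Check each option against the DFA on short strings; one disagreement eliminates an option:
  (A) 1*(01*01*)*: on '1' the DFA goes S → T and rejects (T ∉ Accept), but the regex matches it → eliminate
  (B) (0*10*)(0*10*0*10*)*: on ε the DFA stays in S and accepts (S ∈ Accept), but the regex does not match it → eliminate
  (C) ((0|1)(0|1))*: agrees with the DFA on every string of length ≤ 6
  (D) (0|1)*11(0|1)*: on ε the DFA stays in S and accepts (S ∈ Accept), but the regex does not match it → eliminate
Only (C) is consistent with the DFA.
(C) ((0|1)(0|1))*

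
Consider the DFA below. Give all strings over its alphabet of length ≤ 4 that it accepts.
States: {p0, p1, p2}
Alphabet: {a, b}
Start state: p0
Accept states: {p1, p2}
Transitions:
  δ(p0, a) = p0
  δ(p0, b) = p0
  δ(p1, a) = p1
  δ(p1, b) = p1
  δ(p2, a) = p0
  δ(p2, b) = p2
None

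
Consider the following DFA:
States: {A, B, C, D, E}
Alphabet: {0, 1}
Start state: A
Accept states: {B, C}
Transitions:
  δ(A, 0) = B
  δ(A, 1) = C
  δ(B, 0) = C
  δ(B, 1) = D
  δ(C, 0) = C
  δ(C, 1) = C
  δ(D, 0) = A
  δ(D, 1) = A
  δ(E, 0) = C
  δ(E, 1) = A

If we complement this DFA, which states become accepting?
Complement accept states = All states \ Original accept states
= {A, B, C, D, E} \ {B, C}
{A, D, E}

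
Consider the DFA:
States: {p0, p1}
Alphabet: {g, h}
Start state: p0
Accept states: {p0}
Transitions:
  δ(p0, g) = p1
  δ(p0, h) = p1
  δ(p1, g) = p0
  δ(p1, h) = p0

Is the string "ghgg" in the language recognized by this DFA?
Processing string "ghgg":
  p0 --g--> p1
  p1 --h--> p0
  p0 --g--> p1
  p1 --g--> p0
Final state: p0
Accept states: {p0}
Yes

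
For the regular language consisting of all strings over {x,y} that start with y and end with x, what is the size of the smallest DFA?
By Myhill–Nerode, count the distinguishable equivalence classes: four classes — empty / starts-y-ends-y / starts-y-ends-x / starts-x (dead).
4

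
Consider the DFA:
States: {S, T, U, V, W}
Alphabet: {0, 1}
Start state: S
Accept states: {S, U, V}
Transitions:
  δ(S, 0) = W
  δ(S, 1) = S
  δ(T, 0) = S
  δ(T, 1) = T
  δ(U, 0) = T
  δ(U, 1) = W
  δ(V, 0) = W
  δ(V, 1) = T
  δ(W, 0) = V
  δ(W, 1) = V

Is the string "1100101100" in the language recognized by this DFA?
Processing string "1100101100":
  S --1--> S
  S --1--> S
  S --0--> W
  W --0--> V
  V --1--> T
  T --0--> S
  S --1--> S
  S --1--> S
  S --0--> W
  W --0--> V
Final state: V
Accept states: {S, U, V}
Yes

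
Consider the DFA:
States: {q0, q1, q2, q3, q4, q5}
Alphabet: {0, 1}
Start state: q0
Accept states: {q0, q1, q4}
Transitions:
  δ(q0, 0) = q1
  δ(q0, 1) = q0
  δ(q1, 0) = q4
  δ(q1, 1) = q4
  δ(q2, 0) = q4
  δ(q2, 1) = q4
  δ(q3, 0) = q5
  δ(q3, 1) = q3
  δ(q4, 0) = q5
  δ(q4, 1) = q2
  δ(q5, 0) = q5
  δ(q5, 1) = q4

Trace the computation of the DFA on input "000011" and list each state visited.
read '0': q0 → q1
  read '0': q1 → q4
  read '0': q4 → q5
  read '0': q5 → q5
  read '1': q5 → q4
  read '1': q4 → q2
q0 -> q1 -> q4 -> q5 -> q5 -> q4 -> q2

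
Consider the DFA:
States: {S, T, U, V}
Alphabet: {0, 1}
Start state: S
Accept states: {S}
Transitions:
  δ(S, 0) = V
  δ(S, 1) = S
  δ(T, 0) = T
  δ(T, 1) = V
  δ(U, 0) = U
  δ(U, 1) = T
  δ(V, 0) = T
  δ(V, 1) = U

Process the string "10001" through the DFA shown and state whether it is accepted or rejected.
Processing string "10001":
  S --1--> S
  S --0--> V
  V --0--> T
  T --0--> T
  T --1--> V
Final state: V
Accept states: {S}
No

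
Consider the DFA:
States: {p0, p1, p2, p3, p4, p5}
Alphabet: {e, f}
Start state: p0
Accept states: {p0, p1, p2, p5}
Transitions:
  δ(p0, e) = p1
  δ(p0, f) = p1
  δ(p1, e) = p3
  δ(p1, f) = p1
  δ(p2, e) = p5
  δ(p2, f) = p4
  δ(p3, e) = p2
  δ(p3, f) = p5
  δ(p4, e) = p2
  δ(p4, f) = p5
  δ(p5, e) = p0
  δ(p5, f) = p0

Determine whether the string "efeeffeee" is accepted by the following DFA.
Processing string "efeeffeee":
  p0 --e--> p1
  p1 --f--> p1
  p1 --e--> p3
  p3 --e--> p2
  p2 --f--> p4
  p4 --f--> p5
  p5 --e--> p0
  p0 --e--> p1
  p1 --e--> p3
Final state: p3
Accept states: {p0, p1, p2, p5}
No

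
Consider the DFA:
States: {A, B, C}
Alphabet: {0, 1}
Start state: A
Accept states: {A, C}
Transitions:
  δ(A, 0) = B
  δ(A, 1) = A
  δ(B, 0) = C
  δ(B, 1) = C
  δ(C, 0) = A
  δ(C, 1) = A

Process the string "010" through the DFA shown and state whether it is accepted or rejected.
Processing string "010":
  A --0--> B
  B --1--> C
  C --0--> A
Final state: A
Accept states: {A, C}
Yes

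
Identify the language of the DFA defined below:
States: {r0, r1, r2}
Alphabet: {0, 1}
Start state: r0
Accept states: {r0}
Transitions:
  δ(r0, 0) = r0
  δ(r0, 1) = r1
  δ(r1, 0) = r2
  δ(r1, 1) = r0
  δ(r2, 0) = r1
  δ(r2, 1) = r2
Testing a few strings:
  '1' → reject
  '1100' → accept
  '000' → accept
  '01' → reject
State roles: r0=value ≡ 0 (mod 3); r1=value ≡ 1 (mod 3); r2=value ≡ 2 (mod 3)
All binary strings representing a multiple of 3 (read in base 2; leading zeros allowed and ε counts as 0)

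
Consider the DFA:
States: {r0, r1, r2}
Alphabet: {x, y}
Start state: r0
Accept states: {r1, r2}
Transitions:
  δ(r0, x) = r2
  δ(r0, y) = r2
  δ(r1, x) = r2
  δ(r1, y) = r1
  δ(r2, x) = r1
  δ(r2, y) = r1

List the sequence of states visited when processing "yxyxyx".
read 'y': r0 → r2
  read 'x': r2 → r1
  read 'y': r1 → r1
  read 'x': r1 → r2
  read 'y': r2 → r1
  read 'x': r1 → r2
r0 -> r2 -> r1 -> r1 -> r2 -> r1 -> r2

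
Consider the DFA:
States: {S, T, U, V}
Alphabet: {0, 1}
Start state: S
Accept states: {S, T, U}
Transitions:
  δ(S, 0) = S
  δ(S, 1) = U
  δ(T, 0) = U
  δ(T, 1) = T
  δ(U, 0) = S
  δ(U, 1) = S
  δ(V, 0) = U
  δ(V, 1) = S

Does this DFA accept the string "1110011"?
Processing string "1110011":
  S --1--> U
  U --1--> S
  S --1--> U
  U --0--> S
  S --0--> S
  S --1--> U
  U --1--> S
Final state: S
Accept states: {S, T, U}
Yes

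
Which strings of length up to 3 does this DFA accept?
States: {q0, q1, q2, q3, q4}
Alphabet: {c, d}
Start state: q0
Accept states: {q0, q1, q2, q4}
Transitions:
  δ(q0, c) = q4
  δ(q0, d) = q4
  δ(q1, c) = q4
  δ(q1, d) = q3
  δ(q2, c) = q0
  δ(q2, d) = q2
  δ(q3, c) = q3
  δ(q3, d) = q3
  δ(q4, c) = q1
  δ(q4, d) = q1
ε, c, d, cc, cd, dc, dd, ccc, cdc, dcc, ddc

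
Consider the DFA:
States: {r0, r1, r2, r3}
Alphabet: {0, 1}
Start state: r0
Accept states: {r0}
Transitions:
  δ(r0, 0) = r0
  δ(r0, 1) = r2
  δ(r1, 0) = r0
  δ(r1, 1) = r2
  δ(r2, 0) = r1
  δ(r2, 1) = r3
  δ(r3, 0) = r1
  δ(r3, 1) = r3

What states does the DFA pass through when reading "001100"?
read '0': r0 → r0
  read '0': r0 → r0
  read '1': r0 → r2
  read '1': r2 → r3
  read '0': r3 → r1
  read '0': r1 → r0
r0 -> r0 -> r0 -> r2 -> r3 -> r1 -> r0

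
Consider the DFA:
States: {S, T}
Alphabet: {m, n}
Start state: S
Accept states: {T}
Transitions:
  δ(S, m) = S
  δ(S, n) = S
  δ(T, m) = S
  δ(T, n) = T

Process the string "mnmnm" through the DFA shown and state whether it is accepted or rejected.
Processing string "mnmnm":
  S --m--> S
  S --n--> S
  S --m--> S
  S --n--> S
  S --m--> S
Final state: S
Accept states: {T}
No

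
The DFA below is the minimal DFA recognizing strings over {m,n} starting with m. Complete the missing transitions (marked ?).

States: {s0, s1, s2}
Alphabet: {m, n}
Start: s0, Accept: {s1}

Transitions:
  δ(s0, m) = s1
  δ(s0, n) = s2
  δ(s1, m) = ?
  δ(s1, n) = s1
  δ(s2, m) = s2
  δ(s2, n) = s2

From the language and accept set, identify what each state tracks — s0: no input read; s1: started with m; s2: started with n (dead).
Each missing δ(q, a) is the state matching the new tracked value after reading a.
δ(s1, m) = s1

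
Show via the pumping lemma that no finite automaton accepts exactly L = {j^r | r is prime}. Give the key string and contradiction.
Assume L is regular with pumping length p. Idea: pumping by a suitable count produces a composite length.
Let q be a prime with q ≥ p and choose s = j^q ∈ L. By the pumping lemma, s = xyz with |xy| ≤ p, |y| = k ≥ 1. Take i = q+1: |xy^(q+1)z| = q + q·k = q(1+k). Since q ≥ 2 and 1+k ≥ 2, q(1+k) is composite, so xy^(q+1)z ∉ L.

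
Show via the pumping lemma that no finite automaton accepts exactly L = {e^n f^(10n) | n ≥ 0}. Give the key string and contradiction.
Assume L is regular with pumping length p. Idea: pumping the e-block breaks the 1:10 ratio.
Choose s = e^p f^(10p) (length 11p ≥ p). By the pumping lemma, s = xyz with |xy| ≤ p, |y| > 0, so y = e^k with k ≥ 1. Then xy²z = e^(p+k) f^(10p). For this to be in L we would need 10p = 10(p+k), i.e. 10k = 0, contradicting k ≥ 1. So xy²z ∉ L.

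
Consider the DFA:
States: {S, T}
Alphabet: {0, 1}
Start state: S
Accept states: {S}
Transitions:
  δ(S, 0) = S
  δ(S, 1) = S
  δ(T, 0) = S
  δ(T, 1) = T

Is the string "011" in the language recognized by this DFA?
Processing string "011":
  S --0--> S
  S --1--> S
  S --1--> S
Final state: S
Accept states: {S}
Yes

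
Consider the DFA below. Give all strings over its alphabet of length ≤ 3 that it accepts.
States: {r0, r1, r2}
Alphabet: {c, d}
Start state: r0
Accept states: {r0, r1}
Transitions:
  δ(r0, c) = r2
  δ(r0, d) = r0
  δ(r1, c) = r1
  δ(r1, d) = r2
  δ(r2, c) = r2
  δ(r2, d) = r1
ε, d, cd, dd, ccd, cdc, dcd, ddd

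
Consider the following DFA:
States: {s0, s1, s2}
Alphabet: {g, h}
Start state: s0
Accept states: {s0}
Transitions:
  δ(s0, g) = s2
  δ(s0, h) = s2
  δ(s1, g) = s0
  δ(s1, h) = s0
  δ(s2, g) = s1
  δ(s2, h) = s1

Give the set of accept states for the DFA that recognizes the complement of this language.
Complement accept states = All states \ Original accept states
= {s0, s1, s2} \ {s0}
{s1, s2}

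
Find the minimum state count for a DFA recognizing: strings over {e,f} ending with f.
By Myhill–Nerode, count the distinguishable equivalence classes: two classes — last symbol is f vs. not.
2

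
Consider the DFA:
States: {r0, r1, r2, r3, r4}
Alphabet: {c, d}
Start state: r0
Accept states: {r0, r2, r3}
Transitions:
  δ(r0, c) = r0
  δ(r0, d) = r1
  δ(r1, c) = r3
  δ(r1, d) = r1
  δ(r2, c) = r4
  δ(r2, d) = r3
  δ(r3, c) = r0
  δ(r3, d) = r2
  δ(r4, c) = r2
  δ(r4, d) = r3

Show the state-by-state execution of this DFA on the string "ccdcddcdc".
read 'c': r0 → r0
  read 'c': r0 → r0
  read 'd': r0 → r1
  read 'c': r1 → r3
  read 'd': r3 → r2
  read 'd': r2 → r3
  read 'c': r3 → r0
  read 'd': r0 → r1
  read 'c': r1 → r3
r0 -> r0 -> r0 -> r1 -> r3 -> r2 -> r3 -> r0 -> r1 -> r3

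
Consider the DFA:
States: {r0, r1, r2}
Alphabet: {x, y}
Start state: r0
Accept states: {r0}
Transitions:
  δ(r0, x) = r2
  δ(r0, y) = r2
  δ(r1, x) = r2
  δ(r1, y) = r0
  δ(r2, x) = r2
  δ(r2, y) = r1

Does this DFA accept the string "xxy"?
Processing string "xxy":
  r0 --x--> r2
  r2 --x--> r2
  r2 --y--> r1
Final state: r1
Accept states: {r0}
No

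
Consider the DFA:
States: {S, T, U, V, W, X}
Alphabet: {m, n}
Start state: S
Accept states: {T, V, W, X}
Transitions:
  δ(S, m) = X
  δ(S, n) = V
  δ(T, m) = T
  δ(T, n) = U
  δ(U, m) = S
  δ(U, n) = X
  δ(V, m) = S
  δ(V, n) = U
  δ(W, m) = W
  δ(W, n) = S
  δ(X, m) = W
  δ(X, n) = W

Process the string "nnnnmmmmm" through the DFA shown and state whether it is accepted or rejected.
Processing string "nnnnmmmmm":
  S --n--> V
  V --n--> U
  U --n--> X
  X --n--> W
  W --m--> W
  W --m--> W
  W --m--> W
  W --m--> W
  W --m--> W
Final state: W
Accept states: {T, V, W, X}
Yes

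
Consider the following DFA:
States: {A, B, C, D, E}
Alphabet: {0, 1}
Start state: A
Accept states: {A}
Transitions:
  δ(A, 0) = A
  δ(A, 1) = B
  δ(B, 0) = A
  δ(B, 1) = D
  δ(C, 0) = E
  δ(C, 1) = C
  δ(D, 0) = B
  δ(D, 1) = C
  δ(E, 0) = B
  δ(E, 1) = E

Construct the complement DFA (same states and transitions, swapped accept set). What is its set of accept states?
Complement accept states = All states \ Original accept states
= {A, B, C, D, E} \ {A}
{B, C, D, E}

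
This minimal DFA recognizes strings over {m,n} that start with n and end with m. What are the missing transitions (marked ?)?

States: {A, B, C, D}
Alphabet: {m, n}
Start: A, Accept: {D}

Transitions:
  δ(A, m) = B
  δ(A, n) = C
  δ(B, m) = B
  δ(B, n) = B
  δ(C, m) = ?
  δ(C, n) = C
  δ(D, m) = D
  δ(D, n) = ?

From the language and accept set, identify what each state tracks — A: no input read; B: started with m (dead); C: started with n, last symbol n; D: started with n, last symbol m.
Each missing δ(q, a) is the state matching the new tracked value after reading a.
δ(C, m) = D; δ(D, n) = C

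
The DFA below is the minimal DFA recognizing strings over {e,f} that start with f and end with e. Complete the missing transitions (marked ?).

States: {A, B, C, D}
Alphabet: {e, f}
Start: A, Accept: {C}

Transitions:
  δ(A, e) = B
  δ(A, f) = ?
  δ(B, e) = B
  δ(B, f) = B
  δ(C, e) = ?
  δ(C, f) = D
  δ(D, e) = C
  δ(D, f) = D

From the language and accept set, identify what each state tracks — A: no input read; B: started with e (dead); C: started with f, last symbol e; D: started with f, last symbol f.
Each missing δ(q, a) is the state matching the new tracked value after reading a.
δ(A, f) = D; δ(C, e) = C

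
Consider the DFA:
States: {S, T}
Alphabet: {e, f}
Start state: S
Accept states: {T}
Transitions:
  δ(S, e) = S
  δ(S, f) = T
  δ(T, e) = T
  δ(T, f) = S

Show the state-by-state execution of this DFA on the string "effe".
read 'e': S → S
  read 'f': S → T
  read 'f': T → S
  read 'e': S → S
S -> S -> T -> S -> S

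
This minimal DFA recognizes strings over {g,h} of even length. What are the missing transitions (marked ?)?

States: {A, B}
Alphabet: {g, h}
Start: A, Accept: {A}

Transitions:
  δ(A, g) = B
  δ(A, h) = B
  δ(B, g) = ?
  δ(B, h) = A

From the language and accept set, identify what each state tracks — A: even length so far; B: odd length so far.
Each missing δ(q, a) is the state matching the new tracked value after reading a.
δ(B, g) = A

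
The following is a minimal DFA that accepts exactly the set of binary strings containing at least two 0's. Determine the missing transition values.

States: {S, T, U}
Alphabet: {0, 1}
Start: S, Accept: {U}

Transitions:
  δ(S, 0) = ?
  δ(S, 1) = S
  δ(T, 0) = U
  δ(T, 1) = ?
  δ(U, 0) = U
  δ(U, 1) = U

From the language and accept set, identify what each state tracks — S: zero 0's seen; T: one 0 seen; U: ≥ two 0's seen.
Each missing δ(q, a) is the state matching the new tracked value after reading a.
δ(S, 0) = T; δ(T, 1) = T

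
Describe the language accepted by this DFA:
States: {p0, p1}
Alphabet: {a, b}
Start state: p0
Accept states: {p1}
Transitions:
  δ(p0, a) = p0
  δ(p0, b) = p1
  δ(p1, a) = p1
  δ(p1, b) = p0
Testing a few strings:
  'bb' → reject
  'bab' → reject
  'b' → accept
  'ba' → accept
State roles: p0=even number of b's so far; p1=odd number of b's so far
All strings over {a,b} with an odd number of b's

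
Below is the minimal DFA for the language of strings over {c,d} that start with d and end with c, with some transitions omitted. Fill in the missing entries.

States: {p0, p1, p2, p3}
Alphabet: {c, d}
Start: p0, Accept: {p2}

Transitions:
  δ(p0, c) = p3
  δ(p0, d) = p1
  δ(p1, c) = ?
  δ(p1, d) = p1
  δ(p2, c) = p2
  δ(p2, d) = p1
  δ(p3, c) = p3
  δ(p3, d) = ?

From the language and accept set, identify what each state tracks — p0: no input read; p1: started with d, last symbol d; p2: started with d, last symbol c; p3: started with c (dead).
Each missing δ(q, a) is the state matching the new tracked value after reading a.
δ(p1, c) = p2; δ(p3, d) = p3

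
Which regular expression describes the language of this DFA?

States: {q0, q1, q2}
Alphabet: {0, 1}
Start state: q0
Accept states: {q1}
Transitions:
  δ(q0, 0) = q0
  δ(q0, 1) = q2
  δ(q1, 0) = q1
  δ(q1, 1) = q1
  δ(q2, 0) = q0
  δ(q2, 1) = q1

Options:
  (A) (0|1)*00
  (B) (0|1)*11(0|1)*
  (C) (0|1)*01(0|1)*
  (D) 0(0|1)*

Check each option against the DFA on short strings; one disagreement eliminates an option:
  (A) (0|1)*00: on '00' the DFA goes q0 → q0 → q0 and rejects (q0 ∉ Accept), but the regex matches it → eliminate
  (B) (0|1)*11(0|1)*: agrees with the DFA on every string of length ≤ 6
  (C) (0|1)*01(0|1)*: on '01' the DFA goes q0 → q0 → q2 and rejects (q2 ∉ Accept), but the regex matches it → eliminate
  (D) 0(0|1)*: on '0' the DFA goes q0 → q0 and rejects (q0 ∉ Accept), but the regex matches it → eliminate
Only (B) is consistent with the DFA.
(B) (0|1)*11(0|1)*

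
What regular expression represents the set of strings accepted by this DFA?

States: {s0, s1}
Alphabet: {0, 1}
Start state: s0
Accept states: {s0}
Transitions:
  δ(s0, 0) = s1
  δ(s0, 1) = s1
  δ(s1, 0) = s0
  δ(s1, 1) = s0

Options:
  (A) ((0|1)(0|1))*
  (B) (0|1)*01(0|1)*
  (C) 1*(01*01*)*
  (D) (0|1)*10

Check each option against the DFA on short strings; one disagreement eliminates an option:
  (A) ((0|1)(0|1))*: agrees with the DFA on every string of length ≤ 6
  (B) (0|1)*01(0|1)*: on ε the DFA stays in s0 and accepts (s0 ∈ Accept), but the regex does not match it → eliminate
  (C) 1*(01*01*)*: on '1' the DFA goes s0 → s1 and rejects (s1 ∉ Accept), but the regex matches it → eliminate
  (D) (0|1)*10: on ε the DFA stays in s0 and accepts (s0 ∈ Accept), but the regex does not match it → eliminate
Only (A) is consistent with the DFA.
(A) ((0|1)(0|1))*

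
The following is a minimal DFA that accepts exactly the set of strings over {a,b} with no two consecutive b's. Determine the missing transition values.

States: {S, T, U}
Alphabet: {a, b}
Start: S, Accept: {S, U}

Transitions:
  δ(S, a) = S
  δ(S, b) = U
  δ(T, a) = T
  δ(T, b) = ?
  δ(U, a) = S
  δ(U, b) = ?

From the language and accept set, identify what each state tracks — S: last symbol not b (ok); T: saw bb (dead); U: last symbol b (ok).
Each missing δ(q, a) is the state matching the new tracked value after reading a.
δ(T, b) = T; δ(U, b) = T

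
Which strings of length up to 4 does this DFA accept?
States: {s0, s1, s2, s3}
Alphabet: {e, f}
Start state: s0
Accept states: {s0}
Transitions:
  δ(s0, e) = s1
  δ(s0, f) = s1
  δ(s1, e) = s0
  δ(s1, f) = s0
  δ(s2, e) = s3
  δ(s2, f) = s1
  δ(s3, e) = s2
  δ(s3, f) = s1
ε, ee, ef, fe, ff, eeee, eeef, eefe, eeff, efee, efef, effe, efff, feee, feef, fefe, feff, ffee, ffef, fffe, ffff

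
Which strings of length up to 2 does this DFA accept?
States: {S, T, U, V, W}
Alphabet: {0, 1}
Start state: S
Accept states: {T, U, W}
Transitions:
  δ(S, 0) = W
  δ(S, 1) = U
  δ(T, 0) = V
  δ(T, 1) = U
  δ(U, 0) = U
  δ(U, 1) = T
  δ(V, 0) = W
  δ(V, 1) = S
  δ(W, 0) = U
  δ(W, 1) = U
0, 1, 00, 01, 10, 11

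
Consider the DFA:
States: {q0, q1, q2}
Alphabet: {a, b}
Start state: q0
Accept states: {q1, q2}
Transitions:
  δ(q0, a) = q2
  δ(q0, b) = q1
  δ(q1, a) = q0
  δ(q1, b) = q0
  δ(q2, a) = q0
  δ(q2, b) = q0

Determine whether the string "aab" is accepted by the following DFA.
Processing string "aab":
  q0 --a--> q2
  q2 --a--> q0
  q0 --b--> q1
Final state: q1
Accept states: {q1, q2}
Yes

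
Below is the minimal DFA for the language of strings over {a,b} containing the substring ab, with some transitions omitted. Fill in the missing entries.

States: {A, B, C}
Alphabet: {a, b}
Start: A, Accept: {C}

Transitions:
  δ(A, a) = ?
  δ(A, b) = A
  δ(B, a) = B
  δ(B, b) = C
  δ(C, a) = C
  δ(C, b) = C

From the language and accept set, identify what each state tracks — A: no a seen yet; B: seen a a, waiting for b; C: substring ab seen.
Each missing δ(q, a) is the state matching the new tracked value after reading a.
δ(A, a) = B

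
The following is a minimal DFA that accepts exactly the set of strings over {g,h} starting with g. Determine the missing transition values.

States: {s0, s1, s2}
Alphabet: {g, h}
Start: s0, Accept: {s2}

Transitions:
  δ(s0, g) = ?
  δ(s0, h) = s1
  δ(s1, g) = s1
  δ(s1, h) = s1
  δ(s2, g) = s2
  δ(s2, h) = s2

From the language and accept set, identify what each state tracks — s0: no input read; s1: started with h (dead); s2: started with g.
Each missing δ(q, a) is the state matching the new tracked value after reading a.
δ(s0, g) = s2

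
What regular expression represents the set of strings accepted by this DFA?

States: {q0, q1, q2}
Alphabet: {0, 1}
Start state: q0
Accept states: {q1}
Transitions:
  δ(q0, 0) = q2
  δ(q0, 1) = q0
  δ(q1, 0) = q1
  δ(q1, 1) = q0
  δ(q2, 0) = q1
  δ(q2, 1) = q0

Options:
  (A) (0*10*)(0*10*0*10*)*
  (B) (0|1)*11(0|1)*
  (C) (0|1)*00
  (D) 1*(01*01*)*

Check each option against the DFA on short strings; one disagreement eliminates an option:
  (A) (0*10*)(0*10*0*10*)*: on '1' the DFA goes q0 → q0 and rejects (q0 ∉ Accept), but the regex matches it → eliminate
  (B) (0|1)*11(0|1)*: on '00' the DFA goes q0 → q2 → q1 and accepts (q1 ∈ Accept), but the regex does not match it → eliminate
  (C) (0|1)*00: agrees with the DFA on every string of length ≤ 6
  (D) 1*(01*01*)*: on ε the DFA stays in q0 and rejects (q0 ∉ Accept), but the regex matches it → eliminate
Only (C) is consistent with the DFA.
(C) (0|1)*00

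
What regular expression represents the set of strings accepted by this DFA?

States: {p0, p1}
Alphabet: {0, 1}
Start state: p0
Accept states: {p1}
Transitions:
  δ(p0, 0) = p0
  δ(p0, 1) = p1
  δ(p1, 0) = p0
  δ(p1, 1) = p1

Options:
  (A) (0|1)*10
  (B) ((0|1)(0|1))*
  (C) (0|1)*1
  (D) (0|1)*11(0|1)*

Check each option against the DFA on short strings; one disagreement eliminates an option:
  (A) (0|1)*10: on '1' the DFA goes p0 → p1 and accepts (p1 ∈ Accept), but the regex does not match it → eliminate
  (B) ((0|1)(0|1))*: on ε the DFA stays in p0 and rejects (p0 ∉ Accept), but the regex matches it → eliminate
  (C) (0|1)*1: agrees with the DFA on every string of length ≤ 6
  (D) (0|1)*11(0|1)*: on '1' the DFA goes p0 → p1 and accepts (p1 ∈ Accept), but the regex does not match it → eliminate
Only (C) is consistent with the DFA.
(C) (0|1)*1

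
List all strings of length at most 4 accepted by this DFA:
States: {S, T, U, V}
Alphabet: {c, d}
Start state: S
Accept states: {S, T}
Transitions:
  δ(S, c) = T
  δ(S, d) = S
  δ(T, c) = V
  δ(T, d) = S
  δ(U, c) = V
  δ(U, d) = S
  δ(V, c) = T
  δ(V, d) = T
ε, c, d, cd, dc, dd, ccc, ccd, cdc, cdd, dcd, ddc, ddd, cccd, ccdd, cdcd, cddc, cddd, dccc, dccd, dcdc, dcdd, ddcd, dddc, dddd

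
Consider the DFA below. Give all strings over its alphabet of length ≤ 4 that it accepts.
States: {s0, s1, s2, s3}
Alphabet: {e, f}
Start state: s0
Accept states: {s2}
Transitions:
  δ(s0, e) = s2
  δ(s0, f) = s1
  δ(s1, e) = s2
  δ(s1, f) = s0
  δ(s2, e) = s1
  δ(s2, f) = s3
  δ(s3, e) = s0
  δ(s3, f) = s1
e, fe, eee, ffe, eefe, efee, effe, feee, fffe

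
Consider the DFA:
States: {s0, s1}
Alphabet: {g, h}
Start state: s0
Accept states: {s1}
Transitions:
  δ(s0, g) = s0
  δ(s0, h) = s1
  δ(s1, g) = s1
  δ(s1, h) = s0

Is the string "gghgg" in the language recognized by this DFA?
Processing string "gghgg":
  s0 --g--> s0
  s0 --g--> s0
  s0 --h--> s1
  s1 --g--> s1
  s1 --g--> s1
Final state: s1
Accept states: {s1}
Yes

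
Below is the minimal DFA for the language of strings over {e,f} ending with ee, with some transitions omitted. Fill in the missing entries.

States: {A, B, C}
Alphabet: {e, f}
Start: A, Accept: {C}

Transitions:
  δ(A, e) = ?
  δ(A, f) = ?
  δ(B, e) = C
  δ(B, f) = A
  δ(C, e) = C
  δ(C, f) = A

From the language and accept set, identify what each state tracks — A: last symbol not e; B: one trailing e; C: two trailing e's.
Each missing δ(q, a) is the state matching the new tracked value after reading a.
δ(A, e) = B; δ(A, f) = A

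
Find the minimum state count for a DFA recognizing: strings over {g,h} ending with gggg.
By Myhill–Nerode, count the distinguishable equivalence classes: 5 classes — one per longest suffix of the input that is a prefix of 'gggg' (lengths 0 through 4); only the length-4 class is accepting.
5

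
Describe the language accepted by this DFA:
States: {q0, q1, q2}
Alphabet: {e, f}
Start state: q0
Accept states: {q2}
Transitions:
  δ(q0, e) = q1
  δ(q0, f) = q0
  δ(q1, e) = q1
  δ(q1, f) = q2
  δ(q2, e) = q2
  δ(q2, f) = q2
Testing a few strings:
  'f' → reject
  'ef' → accept
  'efe' → accept
  'e' → reject
State roles: q0=no e seen yet; q1=seen a e, waiting for f; q2=substring ef seen
All strings over {e,f} containing the substring ef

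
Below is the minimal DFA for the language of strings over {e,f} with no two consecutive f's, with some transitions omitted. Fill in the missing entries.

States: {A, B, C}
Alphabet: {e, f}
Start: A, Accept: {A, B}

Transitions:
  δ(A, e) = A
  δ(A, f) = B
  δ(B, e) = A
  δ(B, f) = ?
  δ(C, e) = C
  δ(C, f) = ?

From the language and accept set, identify what each state tracks — A: last symbol not f (ok); B: last symbol f (ok); C: saw ff (dead).
Each missing δ(q, a) is the state matching the new tracked value after reading a.
δ(B, f) = C; δ(C, f) = C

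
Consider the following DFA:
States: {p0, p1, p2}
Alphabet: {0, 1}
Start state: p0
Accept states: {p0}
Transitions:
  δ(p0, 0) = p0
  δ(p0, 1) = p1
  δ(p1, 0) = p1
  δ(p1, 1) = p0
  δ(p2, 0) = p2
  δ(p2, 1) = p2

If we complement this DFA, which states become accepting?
Complement accept states = All states \ Original accept states
= {p0, p1, p2} \ {p0}
{p1, p2}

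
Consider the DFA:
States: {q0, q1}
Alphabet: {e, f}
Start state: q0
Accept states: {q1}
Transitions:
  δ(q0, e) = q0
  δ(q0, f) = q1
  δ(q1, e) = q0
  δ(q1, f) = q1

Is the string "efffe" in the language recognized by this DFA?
Processing string "efffe":
  q0 --e--> q0
  q0 --f--> q1
  q1 --f--> q1
  q1 --f--> q1
  q1 --e--> q0
Final state: q0
Accept states: {q1}
No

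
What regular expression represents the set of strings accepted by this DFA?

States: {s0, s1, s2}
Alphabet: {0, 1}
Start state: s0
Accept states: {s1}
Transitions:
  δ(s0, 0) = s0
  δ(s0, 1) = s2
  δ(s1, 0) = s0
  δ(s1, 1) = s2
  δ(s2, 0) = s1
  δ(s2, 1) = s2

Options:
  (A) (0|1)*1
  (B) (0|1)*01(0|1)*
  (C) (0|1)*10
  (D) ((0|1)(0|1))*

Check each option against the DFA on short strings; one disagreement eliminates an option:
  (A) (0|1)*1: on '1' the DFA goes s0 → s2 and rejects (s2 ∉ Accept), but the regex matches it → eliminate
  (B) (0|1)*01(0|1)*: on '01' the DFA goes s0 → s0 → s2 and rejects (s2 ∉ Accept), but the regex matches it → eliminate
  (C) (0|1)*10: agrees with the DFA on every string of length ≤ 6
  (D) ((0|1)(0|1))*: on ε the DFA stays in s0 and rejects (s0 ∉ Accept), but the regex matches it → eliminate
Only (C) is consistent with the DFA.
(C) (0|1)*10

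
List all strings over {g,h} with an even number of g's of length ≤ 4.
ε, h, gg, hh, ggh, ghg, hgg, hhh, gggg, gghh, ghgh, ghhg, hggh, hghg, hhgg, hhhh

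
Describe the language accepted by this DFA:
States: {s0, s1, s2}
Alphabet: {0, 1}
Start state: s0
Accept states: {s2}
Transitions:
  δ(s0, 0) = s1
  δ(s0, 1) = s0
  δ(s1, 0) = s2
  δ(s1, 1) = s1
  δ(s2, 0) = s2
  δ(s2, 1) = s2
Testing a few strings:
  '001' → accept
  '101' → reject
  '111' → reject
  '0' → reject
State roles: s0=zero 0's seen; s1=one 0 seen; s2=≥ two 0's seen
All binary strings containing at least two 0's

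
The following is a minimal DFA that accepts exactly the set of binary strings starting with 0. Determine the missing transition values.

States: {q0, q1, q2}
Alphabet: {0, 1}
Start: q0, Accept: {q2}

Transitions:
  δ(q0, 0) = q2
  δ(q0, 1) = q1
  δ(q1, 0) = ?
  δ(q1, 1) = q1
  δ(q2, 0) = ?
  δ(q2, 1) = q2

From the language and accept set, identify what each state tracks — q0: no input read; q1: started with 1 (dead); q2: started with 0.
Each missing δ(q, a) is the state matching the new tracked value after reading a.
δ(q1, 0) = q1; δ(q2, 0) = q2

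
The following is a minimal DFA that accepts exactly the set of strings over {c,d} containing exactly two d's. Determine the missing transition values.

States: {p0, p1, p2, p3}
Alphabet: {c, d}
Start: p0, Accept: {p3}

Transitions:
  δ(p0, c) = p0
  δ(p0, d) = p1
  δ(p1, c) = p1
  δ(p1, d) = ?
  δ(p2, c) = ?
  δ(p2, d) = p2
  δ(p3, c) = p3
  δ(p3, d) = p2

From the language and accept set, identify what each state tracks — p0: zero d's; p1: one d; p2: ≥ three d's (dead); p3: two d's.
Each missing δ(q, a) is the state matching the new tracked value after reading a.
δ(p1, d) = p3; δ(p2, c) = p2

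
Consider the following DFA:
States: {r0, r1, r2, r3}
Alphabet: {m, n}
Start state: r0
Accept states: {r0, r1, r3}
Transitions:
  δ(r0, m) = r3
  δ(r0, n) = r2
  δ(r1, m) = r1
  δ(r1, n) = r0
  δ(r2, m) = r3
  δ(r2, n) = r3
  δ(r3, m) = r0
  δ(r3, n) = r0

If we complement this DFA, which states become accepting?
Complement accept states = All states \ Original accept states
= {r0, r1, r2, r3} \ {r0, r1, r3}
{r2}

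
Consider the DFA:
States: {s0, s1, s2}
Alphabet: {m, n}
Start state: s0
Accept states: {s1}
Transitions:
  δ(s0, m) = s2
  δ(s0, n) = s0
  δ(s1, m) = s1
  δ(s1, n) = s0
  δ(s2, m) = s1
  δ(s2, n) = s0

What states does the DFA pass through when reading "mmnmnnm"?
read 'm': s0 → s2
  read 'm': s2 → s1
  read 'n': s1 → s0
  read 'm': s0 → s2
  read 'n': s2 → s0
  read 'n': s0 → s0
  read 'm': s0 → s2
s0 -> s2 -> s1 -> s0 -> s2 -> s0 -> s0 -> s2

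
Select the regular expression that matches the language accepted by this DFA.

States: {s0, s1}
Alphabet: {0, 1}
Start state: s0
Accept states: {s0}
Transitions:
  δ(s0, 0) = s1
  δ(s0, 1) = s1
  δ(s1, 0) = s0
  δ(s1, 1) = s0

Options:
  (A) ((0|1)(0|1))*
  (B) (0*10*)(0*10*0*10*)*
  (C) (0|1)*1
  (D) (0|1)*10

Check each option against the DFA on short strings; one disagreement eliminates an option:
  (A) ((0|1)(0|1))*: agrees with the DFA on every string of length ≤ 6
  (B) (0*10*)(0*10*0*10*)*: on ε the DFA stays in s0 and accepts (s0 ∈ Accept), but the regex does not match it → eliminate
  (C) (0|1)*1: on ε the DFA stays in s0 and accepts (s0 ∈ Accept), but the regex does not match it → eliminate
  (D) (0|1)*10: on ε the DFA stays in s0 and accepts (s0 ∈ Accept), but the regex does not match it → eliminate
Only (A) is consistent with the DFA.
(A) ((0|1)(0|1))*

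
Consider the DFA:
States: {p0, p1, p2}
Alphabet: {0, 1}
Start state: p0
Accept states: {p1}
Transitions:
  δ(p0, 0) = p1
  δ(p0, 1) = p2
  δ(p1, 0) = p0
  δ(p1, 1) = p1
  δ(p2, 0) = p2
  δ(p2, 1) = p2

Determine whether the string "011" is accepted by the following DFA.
Processing string "011":
  p0 --0--> p1
  p1 --1--> p1
  p1 --1--> p1
Final state: p1
Accept states: {p1}
Yes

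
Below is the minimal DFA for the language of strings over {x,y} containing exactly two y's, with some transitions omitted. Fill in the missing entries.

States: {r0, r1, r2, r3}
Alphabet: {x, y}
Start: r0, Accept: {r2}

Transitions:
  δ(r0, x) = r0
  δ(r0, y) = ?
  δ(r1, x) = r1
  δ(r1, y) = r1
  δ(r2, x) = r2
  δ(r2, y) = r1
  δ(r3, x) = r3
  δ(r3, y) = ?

From the language and accept set, identify what each state tracks — r0: zero y's; r1: ≥ three y's (dead); r2: two y's; r3: one y.
Each missing δ(q, a) is the state matching the new tracked value after reading a.
δ(r0, y) = r3; δ(r3, y) = r2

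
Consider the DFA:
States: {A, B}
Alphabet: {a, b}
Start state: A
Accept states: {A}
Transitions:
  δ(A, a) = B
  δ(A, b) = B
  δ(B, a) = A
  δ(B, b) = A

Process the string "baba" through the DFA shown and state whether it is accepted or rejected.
Processing string "baba":
  A --b--> B
  B --a--> A
  A --b--> B
  B --a--> A
Final state: A
Accept states: {A}
Yes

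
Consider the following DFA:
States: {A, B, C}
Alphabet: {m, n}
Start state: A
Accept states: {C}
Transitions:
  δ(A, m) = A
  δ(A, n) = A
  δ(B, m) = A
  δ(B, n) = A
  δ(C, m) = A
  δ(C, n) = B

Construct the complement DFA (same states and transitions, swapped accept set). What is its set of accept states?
Complement accept states = All states \ Original accept states
= {A, B, C} \ {C}
{A, B}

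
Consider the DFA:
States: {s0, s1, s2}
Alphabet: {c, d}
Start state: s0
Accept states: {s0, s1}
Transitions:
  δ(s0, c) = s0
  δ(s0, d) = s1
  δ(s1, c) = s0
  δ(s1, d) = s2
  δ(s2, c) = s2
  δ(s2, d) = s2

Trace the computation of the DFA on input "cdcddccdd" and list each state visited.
read 'c': s0 → s0
  read 'd': s0 → s1
  read 'c': s1 → s0
  read 'd': s0 → s1
  read 'd': s1 → s2
  read 'c': s2 → s2
  read 'c': s2 → s2
  read 'd': s2 → s2
  read 'd': s2 → s2
s0 -> s0 -> s1 -> s0 -> s1 -> s2 -> s2 -> s2 -> s2 -> s2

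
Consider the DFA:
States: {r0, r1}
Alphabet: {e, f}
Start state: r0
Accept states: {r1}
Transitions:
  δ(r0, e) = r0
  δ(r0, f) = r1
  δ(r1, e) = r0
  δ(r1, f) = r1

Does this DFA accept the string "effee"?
Processing string "effee":
  r0 --e--> r0
  r0 --f--> r1
  r1 --f--> r1
  r1 --e--> r0
  r0 --e--> r0
Final state: r0
Accept states: {r1}
No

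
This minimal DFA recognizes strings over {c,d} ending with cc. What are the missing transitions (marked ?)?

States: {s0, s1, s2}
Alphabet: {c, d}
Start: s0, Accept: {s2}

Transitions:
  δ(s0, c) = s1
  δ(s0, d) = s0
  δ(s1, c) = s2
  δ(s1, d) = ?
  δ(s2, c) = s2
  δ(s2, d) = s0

From the language and accept set, identify what each state tracks — s0: last symbol not c; s1: one trailing c; s2: two trailing c's.
Each missing δ(q, a) is the state matching the new tracked value after reading a.
δ(s1, d) = s0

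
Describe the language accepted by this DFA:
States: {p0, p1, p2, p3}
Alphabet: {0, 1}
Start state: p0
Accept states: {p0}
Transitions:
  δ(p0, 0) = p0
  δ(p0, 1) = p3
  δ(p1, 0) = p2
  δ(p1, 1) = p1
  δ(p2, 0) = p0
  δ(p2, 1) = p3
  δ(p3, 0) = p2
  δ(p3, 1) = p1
Testing a few strings:
  '0' → accept
  '0010' → reject
  '11' → reject
  '011' → reject
State roles: p0=value ≡ 0 (mod 4); p1=value ≡ 3 (mod 4); p2=value ≡ 2 (mod 4); p3=value ≡ 1 (mod 4)
All binary strings representing a multiple of 4 (read in base 2; leading zeros allowed and ε counts as 0)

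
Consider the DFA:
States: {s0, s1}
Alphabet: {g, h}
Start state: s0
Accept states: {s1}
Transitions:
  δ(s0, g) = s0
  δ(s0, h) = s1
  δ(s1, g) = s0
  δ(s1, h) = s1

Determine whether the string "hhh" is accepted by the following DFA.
Processing string "hhh":
  s0 --h--> s1
  s1 --h--> s1
  s1 --h--> s1
Final state: s1
Accept states: {s1}
Yes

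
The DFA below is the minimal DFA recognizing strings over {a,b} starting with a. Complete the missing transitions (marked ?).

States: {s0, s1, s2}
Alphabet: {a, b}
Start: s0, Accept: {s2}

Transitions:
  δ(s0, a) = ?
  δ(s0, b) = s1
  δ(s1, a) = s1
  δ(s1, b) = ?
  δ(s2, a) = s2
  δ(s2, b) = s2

From the language and accept set, identify what each state tracks — s0: no input read; s1: started with b (dead); s2: started with a.
Each missing δ(q, a) is the state matching the new tracked value after reading a.
δ(s0, a) = s2; δ(s1, b) = s1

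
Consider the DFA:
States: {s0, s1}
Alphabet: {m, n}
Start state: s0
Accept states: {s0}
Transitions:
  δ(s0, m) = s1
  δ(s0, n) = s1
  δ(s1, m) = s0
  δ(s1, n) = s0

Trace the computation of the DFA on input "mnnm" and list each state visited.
read 'm': s0 → s1
  read 'n': s1 → s0
  read 'n': s0 → s1
  read 'm': s1 → s0
s0 -> s1 -> s0 -> s1 -> s0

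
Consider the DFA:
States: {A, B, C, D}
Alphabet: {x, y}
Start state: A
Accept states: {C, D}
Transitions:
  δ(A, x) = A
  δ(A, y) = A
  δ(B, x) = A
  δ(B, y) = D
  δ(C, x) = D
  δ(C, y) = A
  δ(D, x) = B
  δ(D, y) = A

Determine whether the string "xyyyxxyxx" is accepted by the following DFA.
Processing string "xyyyxxyxx":
  A --x--> A
  A --y--> A
  A --y--> A
  A --y--> A
  A --x--> A
  A --x--> A
  A --y--> A
  A --x--> A
  A --x--> A
Final state: A
Accept states: {C, D}
No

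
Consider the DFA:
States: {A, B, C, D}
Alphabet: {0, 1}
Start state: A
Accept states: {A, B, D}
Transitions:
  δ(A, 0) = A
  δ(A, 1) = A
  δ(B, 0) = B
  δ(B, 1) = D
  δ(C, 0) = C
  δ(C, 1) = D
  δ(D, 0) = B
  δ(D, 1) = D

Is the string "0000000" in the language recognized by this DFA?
Processing string "0000000":
  A --0--> A
  A --0--> A
  A --0--> A
  A --0--> A
  A --0--> A
  A --0--> A
  A --0--> A
Final state: A
Accept states: {A, B, D}
Yes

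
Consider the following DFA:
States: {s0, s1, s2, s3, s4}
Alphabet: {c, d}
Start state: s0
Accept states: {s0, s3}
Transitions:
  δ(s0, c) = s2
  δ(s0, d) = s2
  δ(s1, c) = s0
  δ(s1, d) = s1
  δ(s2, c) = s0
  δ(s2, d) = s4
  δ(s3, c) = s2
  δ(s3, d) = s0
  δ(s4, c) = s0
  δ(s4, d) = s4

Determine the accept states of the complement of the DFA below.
Complement accept states = All states \ Original accept states
= {s0, s1, s2, s3, s4} \ {s0, s3}
{s1, s2, s4}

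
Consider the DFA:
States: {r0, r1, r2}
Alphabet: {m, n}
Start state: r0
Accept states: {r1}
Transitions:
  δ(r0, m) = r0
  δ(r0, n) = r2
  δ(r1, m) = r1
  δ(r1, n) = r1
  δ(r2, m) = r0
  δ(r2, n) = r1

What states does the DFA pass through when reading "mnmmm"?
read 'm': r0 → r0
  read 'n': r0 → r2
  read 'm': r2 → r0
  read 'm': r0 → r0
  read 'm': r0 → r0
r0 -> r0 -> r2 -> r0 -> r0 -> r0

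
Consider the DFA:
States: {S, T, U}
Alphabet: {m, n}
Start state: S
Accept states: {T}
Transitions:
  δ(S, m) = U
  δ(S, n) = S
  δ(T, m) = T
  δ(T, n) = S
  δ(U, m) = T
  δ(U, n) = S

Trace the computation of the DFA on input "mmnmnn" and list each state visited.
read 'm': S → U
  read 'm': U → T
  read 'n': T → S
  read 'm': S → U
  read 'n': U → S
  read 'n': S → S
S -> U -> T -> S -> U -> S -> S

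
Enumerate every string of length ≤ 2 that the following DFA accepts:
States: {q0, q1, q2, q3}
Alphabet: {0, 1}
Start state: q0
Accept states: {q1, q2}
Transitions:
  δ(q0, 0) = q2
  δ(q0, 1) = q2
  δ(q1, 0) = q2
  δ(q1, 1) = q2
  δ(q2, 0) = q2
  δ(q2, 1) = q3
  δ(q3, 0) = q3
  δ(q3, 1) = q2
0, 1, 00, 10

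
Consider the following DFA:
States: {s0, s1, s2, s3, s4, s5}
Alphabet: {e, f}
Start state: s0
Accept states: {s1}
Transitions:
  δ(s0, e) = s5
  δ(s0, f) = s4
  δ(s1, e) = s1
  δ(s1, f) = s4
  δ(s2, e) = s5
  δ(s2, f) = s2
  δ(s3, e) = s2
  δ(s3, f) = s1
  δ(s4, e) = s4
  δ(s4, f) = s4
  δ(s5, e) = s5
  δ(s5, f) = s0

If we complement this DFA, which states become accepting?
Complement accept states = All states \ Original accept states
= {s0, s1, s2, s3, s4, s5} \ {s1}
{s0, s2, s3, s4, s5}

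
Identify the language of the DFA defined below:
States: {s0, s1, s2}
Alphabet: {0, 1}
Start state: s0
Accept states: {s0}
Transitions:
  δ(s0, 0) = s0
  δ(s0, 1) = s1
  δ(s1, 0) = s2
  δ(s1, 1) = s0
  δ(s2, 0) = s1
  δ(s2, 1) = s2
Testing a few strings:
  '1110' → reject
  '0111' → reject
  '0011' → accept
  '011' → accept
State roles: s0=value ≡ 0 (mod 3); s1=value ≡ 1 (mod 3); s2=value ≡ 2 (mod 3)
All binary strings representing a multiple of 3 (read in base 2; leading zeros allowed and ε counts as 0)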